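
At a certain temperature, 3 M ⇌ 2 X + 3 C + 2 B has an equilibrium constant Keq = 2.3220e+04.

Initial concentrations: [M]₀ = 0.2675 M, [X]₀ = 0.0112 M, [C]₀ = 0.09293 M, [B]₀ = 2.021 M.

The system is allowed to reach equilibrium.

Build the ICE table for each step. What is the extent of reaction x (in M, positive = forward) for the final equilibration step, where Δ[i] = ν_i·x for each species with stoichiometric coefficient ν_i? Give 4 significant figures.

x = 0.0869 M

Q₀ = 2.1482e-05 vs Keq = 2.3220e+04 ⇒ Q<K, forward
Step 1:
                   M          X          C          B
  I           0.2675     0.0112    0.09293      2.021
  C          -0.2607     0.1738     0.2607     0.1738
  E         0.006797      0.185     0.3536      2.195
  solve Keq expr → x = 0.0869; check Q = 2.3220e+04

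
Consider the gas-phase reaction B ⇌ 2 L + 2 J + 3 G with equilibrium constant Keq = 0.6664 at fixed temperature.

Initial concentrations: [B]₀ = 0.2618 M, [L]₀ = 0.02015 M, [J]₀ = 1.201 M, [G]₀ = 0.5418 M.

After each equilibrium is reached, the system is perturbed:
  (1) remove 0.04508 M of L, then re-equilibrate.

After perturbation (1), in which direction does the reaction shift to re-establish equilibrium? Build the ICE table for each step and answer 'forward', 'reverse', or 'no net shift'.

Direction: forward

Q₀ = 3.5578e-04 vs Keq = 0.6664 ⇒ Q<K, forward
Step 1:
                    B           L           J           G
  init         0.2618     0.02015       1.201      0.5418
  Δ           -0.1175      0.2351      0.2351      0.3526
  eq           0.1443      0.2552       1.436      0.8944
  solve Keq expr → x = 0.1175; check Q = 0.6664
Then remove 0.04508 M of L.
Step 2:
                    B           L           J           G
  init         0.1443      0.2102       1.436      0.8944
  Δ          -0.01022     0.02045     0.02045     0.03067
  eq            0.134      0.2306       1.457      0.9251
  solve Keq expr → x = 0.01022; check Q = 0.6664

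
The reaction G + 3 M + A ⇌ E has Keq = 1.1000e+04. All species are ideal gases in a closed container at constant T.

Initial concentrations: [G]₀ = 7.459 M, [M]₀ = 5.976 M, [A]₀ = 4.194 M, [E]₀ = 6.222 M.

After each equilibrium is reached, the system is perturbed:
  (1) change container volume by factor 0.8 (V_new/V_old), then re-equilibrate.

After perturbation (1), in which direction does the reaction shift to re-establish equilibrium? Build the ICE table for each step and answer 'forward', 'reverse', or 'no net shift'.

Q₀ = 9.3194e-04 vs Keq = 1.1000e+04 ⇒ Q<K, forward
Step 1:
                    G           M           A           E
  I             7.459       5.976       4.194       6.222
  C            -1.979      -5.937      -1.979       1.979
  E              5.48     0.03945       2.215       8.201
  solve Keq expr → x = 1.979; check Q = 1.1000e+04
Then change container volume by factor 0.8 (V_new/V_old).
Step 2:
                    G           M           A           E
  I              6.85     0.04932       2.769       10.25
  C          -0.00422    -0.01266    -0.00422     0.00422
  E             6.846     0.03666       2.765       10.26
  solve Keq expr → x = 0.00422; check Q = 1.1000e+04

Direction: forward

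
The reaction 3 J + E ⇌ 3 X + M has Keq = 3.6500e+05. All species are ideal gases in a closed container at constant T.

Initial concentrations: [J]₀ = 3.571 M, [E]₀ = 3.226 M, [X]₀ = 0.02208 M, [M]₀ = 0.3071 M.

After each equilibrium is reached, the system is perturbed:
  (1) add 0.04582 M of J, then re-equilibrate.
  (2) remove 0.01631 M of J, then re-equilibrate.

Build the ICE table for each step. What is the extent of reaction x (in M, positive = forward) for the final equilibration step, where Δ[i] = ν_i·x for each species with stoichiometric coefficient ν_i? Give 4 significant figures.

x = -0.005338 M

Q₀ = 2.2503e-08 vs Keq = 3.6500e+05 ⇒ Q<K, forward
Step 1:
                    J           E           X           M
  init          3.571       3.226     0.02208      0.3071
  Δ            -3.526      -1.175       3.526       1.175
  eq          0.04457       2.051       3.549       1.483
  solve Keq expr → x = 1.175; check Q = 3.6500e+05
Then add 0.04582 M of J.
Step 2:
                    J           E           X           M
  init        0.09039       2.051       3.549       1.483
  Δ          -0.04499      -0.015     0.04499       0.015
  eq          0.04539       2.036       3.594       1.498
  solve Keq expr → x = 0.015; check Q = 3.6500e+05
Then remove 0.01631 M of J.
Step 3:
                    J           E           X           M
  init        0.02908       2.036       3.594       1.498
  Δ           0.01601    0.005338    -0.01601   -0.005338
  eq           0.0451       2.041       3.577       1.492
  solve Keq expr → x = -0.005338; check Q = 3.6500e+05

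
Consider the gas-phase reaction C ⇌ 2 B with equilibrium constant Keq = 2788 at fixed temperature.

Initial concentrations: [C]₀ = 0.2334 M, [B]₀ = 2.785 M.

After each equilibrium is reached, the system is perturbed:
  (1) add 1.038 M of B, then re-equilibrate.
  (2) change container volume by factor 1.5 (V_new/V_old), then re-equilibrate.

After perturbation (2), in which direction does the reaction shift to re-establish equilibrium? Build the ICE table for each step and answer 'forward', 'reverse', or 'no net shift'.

Q₀ = 33.23 vs Keq = 2788 ⇒ Q<K, forward
Step 1:
                   C          B
  I           0.2334      2.785
  C          -0.2296     0.4592
  E         0.003775      3.244
  solve Keq expr → x = 0.2296; check Q = 2788
Then add 1.038 M of B.
Step 2:
                   C          B
  I         0.003775      4.282
  C         0.002785   -0.00557
  E          0.00656      4.277
  solve Keq expr → x = -0.002785; check Q = 2788
Then change container volume by factor 1.5 (V_new/V_old).
Step 3:
                   C          B
  I         0.004374      2.851
  C        -0.001452   0.002904
  E         0.002922      2.854
  solve Keq expr → x = 0.001452; check Q = 2788

Direction: forward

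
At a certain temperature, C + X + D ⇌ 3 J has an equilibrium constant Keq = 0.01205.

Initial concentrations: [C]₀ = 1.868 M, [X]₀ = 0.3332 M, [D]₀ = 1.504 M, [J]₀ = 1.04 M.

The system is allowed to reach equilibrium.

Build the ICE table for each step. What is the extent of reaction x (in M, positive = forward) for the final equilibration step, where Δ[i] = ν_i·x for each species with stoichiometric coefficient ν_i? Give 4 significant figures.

x = -0.248 M

Q₀ = 1.202 vs Keq = 0.01205 ⇒ Q>K, reverse
Step 1:
                   C          X          D          J
  I            1.868     0.3332      1.504       1.04
  C            0.248      0.248      0.248    -0.7439
  E            2.116     0.5812      1.752     0.2961
  solve Keq expr → x = -0.248; check Q = 0.01205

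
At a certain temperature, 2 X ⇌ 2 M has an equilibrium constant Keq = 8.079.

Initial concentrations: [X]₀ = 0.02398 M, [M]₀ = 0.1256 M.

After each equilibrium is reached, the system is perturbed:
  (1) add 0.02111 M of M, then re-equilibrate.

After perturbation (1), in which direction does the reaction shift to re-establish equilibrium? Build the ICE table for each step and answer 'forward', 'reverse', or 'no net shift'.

Q₀ = 27.43 vs Keq = 8.079 ⇒ Q>K, reverse
Step 1:
                  X         M
  init      0.02398    0.1256
  Δ         0.01495  -0.01495
  eq        0.03893    0.1107
  solve Keq expr → x = -0.007475; check Q = 8.079
Then add 0.02111 M of M.
Step 2:
                  X         M
  init      0.03893    0.1318
  Δ        0.005494 -0.005494
  eq        0.04442    0.1263
  solve Keq expr → x = -0.002747; check Q = 8.079

Direction: reverse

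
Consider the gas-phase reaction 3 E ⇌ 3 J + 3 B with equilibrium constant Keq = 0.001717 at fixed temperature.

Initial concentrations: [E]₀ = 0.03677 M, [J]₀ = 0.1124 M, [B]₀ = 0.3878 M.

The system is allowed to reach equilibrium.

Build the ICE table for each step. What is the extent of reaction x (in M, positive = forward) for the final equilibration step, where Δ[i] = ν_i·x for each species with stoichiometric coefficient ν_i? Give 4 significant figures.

x = -0.02381 M

Q₀ = 1.666 vs Keq = 0.001717 ⇒ Q>K, reverse
Step 1:
                   E          J          B
  init       0.03677     0.1124     0.3878
  Δ          0.07144   -0.07144   -0.07144
  eq          0.1082    0.04096     0.3164
  solve Keq expr → x = -0.02381; check Q = 0.001717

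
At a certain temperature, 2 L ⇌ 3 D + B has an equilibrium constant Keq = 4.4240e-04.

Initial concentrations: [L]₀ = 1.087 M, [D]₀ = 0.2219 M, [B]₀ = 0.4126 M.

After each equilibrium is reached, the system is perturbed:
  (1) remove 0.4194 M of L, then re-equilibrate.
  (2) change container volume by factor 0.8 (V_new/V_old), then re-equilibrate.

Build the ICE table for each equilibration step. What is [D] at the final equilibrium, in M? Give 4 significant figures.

[D]_eq = 0.09608 M

Q₀ = 0.003815 vs Keq = 4.4240e-04 ⇒ Q>K, reverse
Step 1:
                    L           D           B
  I             1.087      0.2219      0.4126
  C           0.07044     -0.1057    -0.03522
  E             1.157      0.1162      0.3774
  solve Keq expr → x = -0.03522; check Q = 4.4240e-04
Then remove 0.4194 M of L.
Step 2:
                    L           D           B
  I             0.738      0.1162      0.3774
  C           0.01863    -0.02795   -0.009316
  E            0.7567     0.08829      0.3681
  solve Keq expr → x = -0.009316; check Q = 4.4240e-04
Then change container volume by factor 0.8 (V_new/V_old).
Step 3:
                    L           D           B
  I            0.9458      0.1104      0.4601
  C          0.009523    -0.01428   -0.004762
  E            0.9554     0.09608      0.4553
  solve Keq expr → x = -0.004762; check Q = 4.4240e-04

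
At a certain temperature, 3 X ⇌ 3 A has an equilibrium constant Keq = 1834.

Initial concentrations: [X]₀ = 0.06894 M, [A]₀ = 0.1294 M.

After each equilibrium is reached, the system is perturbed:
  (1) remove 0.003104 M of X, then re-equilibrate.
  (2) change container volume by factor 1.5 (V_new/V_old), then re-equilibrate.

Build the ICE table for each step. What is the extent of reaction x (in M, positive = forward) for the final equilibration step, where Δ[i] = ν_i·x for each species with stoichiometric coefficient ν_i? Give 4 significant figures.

Q₀ = 6.613 vs Keq = 1834 ⇒ Q<K, forward
Step 1:
                   X          A
  I          0.06894     0.1294
  C         -0.05396    0.05396
  E          0.01498     0.1834
  solve Keq expr → x = 0.01799; check Q = 1834
Then remove 0.003104 M of X.
Step 2:
                   X          A
  I          0.01188     0.1834
  C          0.00287   -0.00287
  E          0.01475     0.1805
  solve Keq expr → x = -9.5652e-04; check Q = 1834
Then change container volume by factor 1.5 (V_new/V_old).
Step 3:
                   X          A
  I          0.00983     0.1203
  C                0          0
  E          0.00983     0.1203
  solve Keq expr → x = 0; check Q = 1834

x = 0 M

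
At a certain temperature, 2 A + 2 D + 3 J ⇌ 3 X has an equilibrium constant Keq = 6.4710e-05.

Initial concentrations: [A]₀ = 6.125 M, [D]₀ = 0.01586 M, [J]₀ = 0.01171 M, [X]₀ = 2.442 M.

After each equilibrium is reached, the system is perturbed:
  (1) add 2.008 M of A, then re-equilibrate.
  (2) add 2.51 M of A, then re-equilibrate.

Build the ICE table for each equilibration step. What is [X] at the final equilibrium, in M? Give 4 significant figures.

Q₀ = 9.6105e+08 vs Keq = 6.4710e-05 ⇒ Q>K, reverse
Step 1:
                    A           D           J           X
  init          6.125     0.01586     0.01171       2.442
  Δ             1.366       1.366       2.049      -2.049
  eq            7.491       1.382       2.061       0.393
  solve Keq expr → x = -0.683; check Q = 6.4710e-05
Then add 2.008 M of A.
Step 2:
                    A           D           J           X
  init          9.499       1.382       2.061       0.393
  Δ          -0.03235    -0.03235    -0.04852     0.04852
  eq            9.467        1.35       2.012      0.4415
  solve Keq expr → x = 0.01617; check Q = 6.4710e-05
Then add 2.51 M of A.
Step 3:
                    A           D           J           X
  init          11.98        1.35       2.012      0.4415
  Δ          -0.03466    -0.03466    -0.05199     0.05199
  eq            11.94       1.315        1.96      0.4935
  solve Keq expr → x = 0.01733; check Q = 6.4710e-05

[X]_eq = 0.4935 M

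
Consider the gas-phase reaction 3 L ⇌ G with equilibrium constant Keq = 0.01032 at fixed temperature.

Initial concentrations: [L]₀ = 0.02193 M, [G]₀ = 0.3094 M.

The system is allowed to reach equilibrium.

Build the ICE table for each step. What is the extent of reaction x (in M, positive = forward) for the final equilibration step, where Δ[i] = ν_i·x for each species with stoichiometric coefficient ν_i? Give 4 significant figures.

Q₀ = 2.9336e+04 vs Keq = 0.01032 ⇒ Q>K, reverse
Step 1:
                   L          G
  Initial    0.02193     0.3094
  Change      0.9037    -0.3012
  Equil       0.9256   0.008183
  solve Keq expr → x = -0.3012; check Q = 0.01032

x = -0.3012 M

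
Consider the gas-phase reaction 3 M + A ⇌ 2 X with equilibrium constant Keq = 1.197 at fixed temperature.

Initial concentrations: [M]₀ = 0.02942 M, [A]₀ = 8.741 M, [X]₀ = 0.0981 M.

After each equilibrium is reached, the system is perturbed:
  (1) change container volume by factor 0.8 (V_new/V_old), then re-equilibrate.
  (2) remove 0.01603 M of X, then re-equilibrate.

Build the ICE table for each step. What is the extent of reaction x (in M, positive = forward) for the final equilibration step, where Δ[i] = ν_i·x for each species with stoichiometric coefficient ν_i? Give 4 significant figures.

Q₀ = 43.24 vs Keq = 1.197 ⇒ Q>K, reverse
Step 1:
                   M          A          X
  init       0.02942      8.741     0.0981
  Δ          0.04619     0.0154   -0.03079
  eq         0.07561      8.756    0.06731
  solve Keq expr → x = -0.0154; check Q = 1.197
Then change container volume by factor 0.8 (V_new/V_old).
Step 2:
                   M          A          X
  init       0.09451      10.95    0.08413
  Δ        -0.009161  -0.003054   0.006107
  eq         0.08535      10.94    0.09024
  solve Keq expr → x = 0.003054; check Q = 1.197
Then remove 0.01603 M of X.
Step 3:
                   M          A          X
  init       0.08535      10.94    0.07421
  Δ        -0.007221  -0.002407   0.004814
  eq         0.07813      10.94    0.07903
  solve Keq expr → x = 0.002407; check Q = 1.197

x = 0.002407 M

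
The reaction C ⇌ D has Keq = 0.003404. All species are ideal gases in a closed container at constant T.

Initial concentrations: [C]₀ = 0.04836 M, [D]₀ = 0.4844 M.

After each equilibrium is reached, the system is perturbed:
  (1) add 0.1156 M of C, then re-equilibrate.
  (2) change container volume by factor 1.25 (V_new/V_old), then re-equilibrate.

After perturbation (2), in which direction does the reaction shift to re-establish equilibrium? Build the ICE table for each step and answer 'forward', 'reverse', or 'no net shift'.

Direction: no net shift

Q₀ = 10.02 vs Keq = 0.003404 ⇒ Q>K, reverse
Step 1:
                   C          D
  I          0.04836     0.4844
  C           0.4826    -0.4826
  E            0.531   0.001807
  solve Keq expr → x = -0.4826; check Q = 0.003404
Then add 0.1156 M of C.
Step 2:
                   C          D
  I           0.6466   0.001807
  C       -3.9217e-04 3.9217e-04
  E           0.6462     0.0022
  solve Keq expr → x = 3.9217e-04; check Q = 0.003404
Then change container volume by factor 1.25 (V_new/V_old).
Step 3:
                   C          D
  I           0.5169    0.00176
  C                0          0
  E           0.5169    0.00176
  solve Keq expr → x = 0; check Q = 0.003404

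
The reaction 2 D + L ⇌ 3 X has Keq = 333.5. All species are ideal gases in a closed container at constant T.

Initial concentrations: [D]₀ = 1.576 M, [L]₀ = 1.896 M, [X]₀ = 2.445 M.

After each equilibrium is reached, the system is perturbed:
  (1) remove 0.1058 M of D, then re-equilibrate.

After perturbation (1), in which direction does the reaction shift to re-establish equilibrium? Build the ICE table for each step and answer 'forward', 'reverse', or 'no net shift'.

Direction: reverse

Q₀ = 3.104 vs Keq = 333.5 ⇒ Q<K, forward
Step 1:
                    D           L           X
  I             1.576       1.896       2.445
  C            -1.166     -0.5828       1.748
  E            0.4103       1.313       4.193
  solve Keq expr → x = 0.5828; check Q = 333.5
Then remove 0.1058 M of D.
Step 2:
                    D           L           X
  I            0.3045       1.313       4.193
  C           0.08192     0.04096     -0.1229
  E            0.3865       1.354       4.071
  solve Keq expr → x = -0.04096; check Q = 333.5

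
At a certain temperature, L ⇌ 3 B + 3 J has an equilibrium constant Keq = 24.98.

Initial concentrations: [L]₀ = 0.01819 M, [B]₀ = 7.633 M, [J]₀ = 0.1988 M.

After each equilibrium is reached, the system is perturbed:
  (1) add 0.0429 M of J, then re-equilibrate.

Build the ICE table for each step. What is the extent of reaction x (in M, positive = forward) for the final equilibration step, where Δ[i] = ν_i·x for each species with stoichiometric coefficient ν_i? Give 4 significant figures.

x = -0.01054 M

Q₀ = 192.1 vs Keq = 24.98 ⇒ Q>K, reverse
Step 1:
                   L          B          J
  init       0.01819      7.633     0.1988
  Δ          0.02211   -0.06634   -0.06634
  eq          0.0403      7.567     0.1325
  solve Keq expr → x = -0.02211; check Q = 24.98
Then add 0.0429 M of J.
Step 2:
                   L          B          J
  init        0.0403      7.567     0.1754
  Δ          0.01054   -0.03163   -0.03163
  eq         0.05085      7.535     0.1437
  solve Keq expr → x = -0.01054; check Q = 24.98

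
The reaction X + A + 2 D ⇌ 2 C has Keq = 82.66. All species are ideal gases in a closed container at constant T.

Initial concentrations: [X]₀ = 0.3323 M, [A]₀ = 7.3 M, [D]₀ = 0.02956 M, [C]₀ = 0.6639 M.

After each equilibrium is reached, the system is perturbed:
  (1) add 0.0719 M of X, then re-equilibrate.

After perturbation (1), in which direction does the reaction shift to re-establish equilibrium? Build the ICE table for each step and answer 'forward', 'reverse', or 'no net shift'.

Q₀ = 207.9 vs Keq = 82.66 ⇒ Q>K, reverse
Step 1:
                    X           A           D           C
  I            0.3323         7.3     0.02956      0.6639
  C          0.007832    0.007832     0.01566    -0.01566
  E            0.3401       7.308     0.04522      0.6482
  solve Keq expr → x = -0.007832; check Q = 82.66
Then add 0.0719 M of X.
Step 2:
                    X           A           D           C
  I             0.412       7.308     0.04522      0.6482
  C         -0.001897   -0.001897   -0.003794    0.003794
  E            0.4101       7.306     0.04143       0.652
  solve Keq expr → x = 0.001897; check Q = 82.66

Direction: forward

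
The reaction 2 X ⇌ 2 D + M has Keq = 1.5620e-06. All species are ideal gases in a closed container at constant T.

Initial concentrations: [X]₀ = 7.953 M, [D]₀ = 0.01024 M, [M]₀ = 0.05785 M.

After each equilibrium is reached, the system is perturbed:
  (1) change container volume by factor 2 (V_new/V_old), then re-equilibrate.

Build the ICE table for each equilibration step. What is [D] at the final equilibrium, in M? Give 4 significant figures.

[D]_eq = 0.02507 M

Q₀ = 9.5905e-08 vs Keq = 1.5620e-06 ⇒ Q<K, forward
Step 1:
                   X          D          M
  init         7.953    0.01024    0.05785
  Δ         -0.02686    0.02686    0.01343
  eq           7.926     0.0371    0.07128
  solve Keq expr → x = 0.01343; check Q = 1.5620e-06
Then change container volume by factor 2 (V_new/V_old).
Step 2:
                   X          D          M
  init         3.963    0.01855    0.03564
  Δ         -0.00652    0.00652    0.00326
  eq           3.957    0.02507     0.0389
  solve Keq expr → x = 0.00326; check Q = 1.5620e-06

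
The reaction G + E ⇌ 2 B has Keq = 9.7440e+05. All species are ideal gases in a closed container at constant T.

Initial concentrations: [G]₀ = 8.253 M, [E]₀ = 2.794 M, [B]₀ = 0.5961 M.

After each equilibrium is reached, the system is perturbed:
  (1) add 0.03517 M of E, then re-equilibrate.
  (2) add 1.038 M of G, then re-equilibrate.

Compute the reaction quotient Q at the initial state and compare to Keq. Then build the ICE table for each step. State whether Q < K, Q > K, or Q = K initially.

Q₀ = 0.01541 vs Keq = 9.7440e+05 ⇒ Q<K, forward
Step 1:
                   G          E          B
  I            8.253      2.794     0.5961
  C           -2.794     -2.794      5.588
  E            5.459 7.1895e-06      6.184
  solve Keq expr → x = 2.794; check Q = 9.7440e+05
Then add 0.03517 M of E.
Step 2:
                   G          E          B
  I            5.459    0.03518      6.184
  C         -0.03517   -0.03517    0.07034
  E            5.424 7.4017e-06      6.254
  solve Keq expr → x = 0.03517; check Q = 9.7440e+05
Then add 1.038 M of G.
Step 3:
                   G          E          B
  I            6.462 7.4017e-06      6.254
  C       -1.1890e-06 -1.1890e-06 2.3779e-06
  E            6.462 6.2127e-06      6.254
  solve Keq expr → x = 1.1890e-06; check Q = 9.7440e+05

Q₀ = 0.01541; Q < K (proceeds forward)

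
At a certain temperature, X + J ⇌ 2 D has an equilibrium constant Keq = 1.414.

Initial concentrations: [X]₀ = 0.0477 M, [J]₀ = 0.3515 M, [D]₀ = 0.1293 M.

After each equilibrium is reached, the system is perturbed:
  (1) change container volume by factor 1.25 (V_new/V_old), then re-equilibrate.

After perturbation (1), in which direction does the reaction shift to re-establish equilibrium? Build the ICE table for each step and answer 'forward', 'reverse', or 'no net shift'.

Q₀ = 0.9971 vs Keq = 1.414 ⇒ Q<K, forward
Step 1:
                    X           J           D
  init         0.0477      0.3515      0.1293
  Δ         -0.006365   -0.006365     0.01273
  eq          0.04134      0.3451       0.142
  solve Keq expr → x = 0.006365; check Q = 1.414
Then change container volume by factor 1.25 (V_new/V_old).
Step 2:
                    X           J           D
  init        0.03307      0.2761      0.1136
  Δ                 0           0           0
  eq          0.03307      0.2761      0.1136
  solve Keq expr → x = 0; check Q = 1.414

Direction: no net shift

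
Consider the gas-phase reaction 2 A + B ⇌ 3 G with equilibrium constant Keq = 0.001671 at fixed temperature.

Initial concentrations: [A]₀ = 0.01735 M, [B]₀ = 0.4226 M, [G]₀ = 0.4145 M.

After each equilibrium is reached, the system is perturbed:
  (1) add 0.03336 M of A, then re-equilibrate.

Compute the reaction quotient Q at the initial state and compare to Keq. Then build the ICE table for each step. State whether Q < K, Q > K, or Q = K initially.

Q₀ = 559.8 vs Keq = 0.001671 ⇒ Q>K, reverse
Step 1:
                   A          B          G
  init       0.01735     0.4226     0.4145
  Δ           0.2495     0.1248    -0.3743
  eq          0.2669     0.5474    0.04024
  solve Keq expr → x = -0.1248; check Q = 0.001671
Then add 0.03336 M of A.
Step 2:
                   A          B          G
  init        0.3002     0.5474    0.04024
  Δ        -0.002042  -0.001021   0.003062
  eq          0.2982     0.5463     0.0433
  solve Keq expr → x = 0.001021; check Q = 0.001671

Q₀ = 559.8; Q > K (proceeds reverse)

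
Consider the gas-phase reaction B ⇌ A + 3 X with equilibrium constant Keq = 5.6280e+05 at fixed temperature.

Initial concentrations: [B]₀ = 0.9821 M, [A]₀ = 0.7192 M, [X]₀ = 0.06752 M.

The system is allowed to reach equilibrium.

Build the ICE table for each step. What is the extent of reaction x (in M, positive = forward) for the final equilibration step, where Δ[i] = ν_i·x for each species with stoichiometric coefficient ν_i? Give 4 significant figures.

x = 0.982 M

Q₀ = 2.2542e-04 vs Keq = 5.6280e+05 ⇒ Q<K, forward
Step 1:
                  B         A         X
  Initial    0.9821    0.7192   0.06752
  Change     -0.982     0.982     2.946
  Equil   8.2728e-05     1.701     3.014
  solve Keq expr → x = 0.982; check Q = 5.6280e+05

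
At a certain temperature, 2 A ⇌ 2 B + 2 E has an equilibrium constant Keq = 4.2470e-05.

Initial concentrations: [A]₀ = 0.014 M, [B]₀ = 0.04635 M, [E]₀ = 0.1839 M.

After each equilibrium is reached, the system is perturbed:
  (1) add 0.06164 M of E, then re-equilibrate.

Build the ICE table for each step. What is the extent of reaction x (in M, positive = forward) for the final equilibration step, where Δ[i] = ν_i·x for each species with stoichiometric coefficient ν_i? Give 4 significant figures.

Q₀ = 0.3707 vs Keq = 4.2470e-05 ⇒ Q>K, reverse
Step 1:
                  A         B         E
  init        0.014   0.04635    0.1839
  Δ         0.04367  -0.04367  -0.04367
  eq        0.05767   0.00268    0.1402
  solve Keq expr → x = -0.02183; check Q = 4.2470e-05
Then add 0.06164 M of E.
Step 2:
                  A         B         E
  init      0.05767   0.00268    0.2019
  Δ       7.8562e-04 -7.8562e-04 -7.8562e-04
  eq        0.05846  0.001894    0.2011
  solve Keq expr → x = -3.9281e-04; check Q = 4.2470e-05

x = -3.9281e-04 M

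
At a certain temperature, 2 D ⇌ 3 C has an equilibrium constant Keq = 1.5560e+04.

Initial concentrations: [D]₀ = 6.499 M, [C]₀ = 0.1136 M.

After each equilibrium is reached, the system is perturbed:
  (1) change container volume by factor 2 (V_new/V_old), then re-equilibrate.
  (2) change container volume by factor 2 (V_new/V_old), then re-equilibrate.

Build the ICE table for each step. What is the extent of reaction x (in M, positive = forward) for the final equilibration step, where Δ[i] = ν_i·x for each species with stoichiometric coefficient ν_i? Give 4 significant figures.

Q₀ = 3.4709e-05 vs Keq = 1.5560e+04 ⇒ Q<K, forward
Step 1:
                   D          C
  init         6.499     0.1136
  Δ           -6.264      9.396
  eq          0.2351      9.509
  solve Keq expr → x = 3.132; check Q = 1.5560e+04
Then change container volume by factor 2 (V_new/V_old).
Step 2:
                   D          C
  init        0.1175      4.755
  Δ         -0.03312    0.04968
  eq         0.08442      4.804
  solve Keq expr → x = 0.01656; check Q = 1.5560e+04
Then change container volume by factor 2 (V_new/V_old).
Step 3:
                   D          C
  init       0.04221      2.402
  Δ         -0.01203    0.01804
  eq         0.03018       2.42
  solve Keq expr → x = 0.006013; check Q = 1.5560e+04

x = 0.006013 M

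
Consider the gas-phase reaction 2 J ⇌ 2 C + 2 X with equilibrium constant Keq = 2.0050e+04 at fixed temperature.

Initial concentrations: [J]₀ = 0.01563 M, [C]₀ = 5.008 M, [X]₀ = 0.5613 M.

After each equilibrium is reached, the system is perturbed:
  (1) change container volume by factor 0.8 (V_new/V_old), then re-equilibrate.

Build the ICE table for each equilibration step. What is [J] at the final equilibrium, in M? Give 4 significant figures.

Q₀ = 3.2345e+04 vs Keq = 2.0050e+04 ⇒ Q>K, reverse
Step 1:
                    J           C           X
  I           0.01563       5.008      0.5613
  C          0.004062   -0.004062   -0.004062
  E           0.01969       5.004      0.5572
  solve Keq expr → x = -0.002031; check Q = 2.0050e+04
Then change container volume by factor 0.8 (V_new/V_old).
Step 2:
                    J           C           X
  I           0.02462       6.255      0.6965
  C          0.005866   -0.005866   -0.005866
  E           0.03048       6.249      0.6907
  solve Keq expr → x = -0.002933; check Q = 2.0050e+04

[J]_eq = 0.03048 M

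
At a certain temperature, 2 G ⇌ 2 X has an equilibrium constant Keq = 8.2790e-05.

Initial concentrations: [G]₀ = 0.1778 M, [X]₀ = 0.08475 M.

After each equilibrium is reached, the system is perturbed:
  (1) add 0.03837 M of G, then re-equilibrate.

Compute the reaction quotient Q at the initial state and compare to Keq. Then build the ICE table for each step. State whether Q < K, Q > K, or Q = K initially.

Q₀ = 0.2272; Q > K (proceeds reverse)

Q₀ = 0.2272 vs Keq = 8.2790e-05 ⇒ Q>K, reverse
Step 1:
                   G          X
  init        0.1778    0.08475
  Δ          0.08238   -0.08238
  eq          0.2602   0.002367
  solve Keq expr → x = -0.04119; check Q = 8.2790e-05
Then add 0.03837 M of G.
Step 2:
                   G          X
  init        0.2986   0.002367
  Δ       -3.4598e-04 3.4598e-04
  eq          0.2982   0.002713
  solve Keq expr → x = 1.7299e-04; check Q = 8.2790e-05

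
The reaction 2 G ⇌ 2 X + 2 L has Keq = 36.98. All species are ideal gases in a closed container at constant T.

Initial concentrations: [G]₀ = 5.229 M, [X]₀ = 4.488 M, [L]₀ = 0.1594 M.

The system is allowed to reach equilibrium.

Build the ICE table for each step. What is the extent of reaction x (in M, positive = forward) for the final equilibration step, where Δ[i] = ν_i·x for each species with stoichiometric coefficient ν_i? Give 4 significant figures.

x = 1.186 M

Q₀ = 0.01872 vs Keq = 36.98 ⇒ Q<K, forward
Step 1:
                   G          X          L
  init         5.229      4.488     0.1594
  Δ           -2.373      2.373      2.373
  eq           2.856      6.861      2.532
  solve Keq expr → x = 1.186; check Q = 36.98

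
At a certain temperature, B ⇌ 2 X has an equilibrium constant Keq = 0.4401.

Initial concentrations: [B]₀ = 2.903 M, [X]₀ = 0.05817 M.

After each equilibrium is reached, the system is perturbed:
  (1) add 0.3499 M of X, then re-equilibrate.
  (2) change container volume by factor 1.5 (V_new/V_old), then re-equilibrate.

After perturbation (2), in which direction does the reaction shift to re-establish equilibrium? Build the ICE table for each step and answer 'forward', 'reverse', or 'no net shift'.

Direction: forward

Q₀ = 0.001166 vs Keq = 0.4401 ⇒ Q<K, forward
Step 1:
                    B           X
  I             2.903     0.05817
  C           -0.4865      0.9731
  E             2.416       1.031
  solve Keq expr → x = 0.4865; check Q = 0.4401
Then add 0.3499 M of X.
Step 2:
                    B           X
  I             2.416       1.381
  C            0.1583     -0.3167
  E             2.575       1.065
  solve Keq expr → x = -0.1583; check Q = 0.4401
Then change container volume by factor 1.5 (V_new/V_old).
Step 3:
                    B           X
  I             1.717      0.7097
  C           -0.0707      0.1414
  E             1.646      0.8511
  solve Keq expr → x = 0.0707; check Q = 0.4401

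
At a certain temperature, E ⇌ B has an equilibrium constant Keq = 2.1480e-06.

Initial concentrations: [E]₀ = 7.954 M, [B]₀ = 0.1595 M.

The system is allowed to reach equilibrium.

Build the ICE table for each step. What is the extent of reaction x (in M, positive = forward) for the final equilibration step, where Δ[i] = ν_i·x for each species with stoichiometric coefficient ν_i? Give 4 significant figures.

x = -0.1595 M

Q₀ = 0.02005 vs Keq = 2.1480e-06 ⇒ Q>K, reverse
Step 1:
                  E         B
  init        7.954    0.1595
  Δ          0.1595   -0.1595
  eq          8.113 1.7428e-05
  solve Keq expr → x = -0.1595; check Q = 2.1480e-06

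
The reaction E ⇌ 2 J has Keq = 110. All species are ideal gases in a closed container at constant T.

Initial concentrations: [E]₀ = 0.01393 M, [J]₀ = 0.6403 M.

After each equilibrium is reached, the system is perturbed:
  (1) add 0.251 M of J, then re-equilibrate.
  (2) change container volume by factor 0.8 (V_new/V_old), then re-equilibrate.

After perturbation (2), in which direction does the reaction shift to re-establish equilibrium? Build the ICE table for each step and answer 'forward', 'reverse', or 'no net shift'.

Direction: reverse

Q₀ = 29.43 vs Keq = 110 ⇒ Q<K, forward
Step 1:
                  E         J
  Initial   0.01393    0.6403
  Change  -0.009967   0.01993
  Equil    0.003963    0.6602
  solve Keq expr → x = 0.009967; check Q = 110
Then add 0.251 M of J.
Step 2:
                  E         J
  Initial  0.003963    0.9112
  Change   0.003471 -0.006942
  Equil    0.007434    0.9043
  solve Keq expr → x = -0.003471; check Q = 110
Then change container volume by factor 0.8 (V_new/V_old).
Step 3:
                  E         J
  Initial  0.009293      1.13
  Change   0.002232 -0.004463
  Equil     0.01152     1.126
  solve Keq expr → x = -0.002232; check Q = 110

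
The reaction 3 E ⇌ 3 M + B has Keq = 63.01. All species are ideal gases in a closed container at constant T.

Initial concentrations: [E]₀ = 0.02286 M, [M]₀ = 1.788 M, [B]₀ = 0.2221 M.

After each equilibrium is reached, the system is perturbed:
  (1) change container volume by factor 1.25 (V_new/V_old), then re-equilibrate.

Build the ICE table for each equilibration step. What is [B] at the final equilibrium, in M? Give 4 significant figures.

[B]_eq = 0.1293 M

Q₀ = 1.0627e+05 vs Keq = 63.01 ⇒ Q>K, reverse
Step 1:
                  E         M         B
  Initial   0.02286     1.788    0.2221
  Change     0.1936   -0.1936  -0.06452
  Equil      0.2164     1.594    0.1576
  solve Keq expr → x = -0.06452; check Q = 63.01
Then change container volume by factor 1.25 (V_new/V_old).
Step 2:
                  E         M         B
  Initial    0.1731     1.276    0.1261
  Change  -0.009791  0.009791  0.003264
  Equil      0.1633     1.285    0.1293
  solve Keq expr → x = 0.003264; check Q = 63.01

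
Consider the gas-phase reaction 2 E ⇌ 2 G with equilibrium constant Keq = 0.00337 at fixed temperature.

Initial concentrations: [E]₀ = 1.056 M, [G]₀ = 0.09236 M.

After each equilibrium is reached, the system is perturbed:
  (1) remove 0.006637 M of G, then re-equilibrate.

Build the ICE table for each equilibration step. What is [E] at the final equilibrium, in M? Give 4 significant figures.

Q₀ = 0.00765 vs Keq = 0.00337 ⇒ Q>K, reverse
Step 1:
                  E         G
  I           1.056   0.09236
  C         0.02935  -0.02935
  E           1.085   0.06301
  solve Keq expr → x = -0.01468; check Q = 0.00337
Then remove 0.006637 M of G.
Step 2:
                  E         G
  I           1.085   0.05637
  C       -0.006273  0.006273
  E           1.079   0.06264
  solve Keq expr → x = 0.003136; check Q = 0.00337

[E]_eq = 1.079 M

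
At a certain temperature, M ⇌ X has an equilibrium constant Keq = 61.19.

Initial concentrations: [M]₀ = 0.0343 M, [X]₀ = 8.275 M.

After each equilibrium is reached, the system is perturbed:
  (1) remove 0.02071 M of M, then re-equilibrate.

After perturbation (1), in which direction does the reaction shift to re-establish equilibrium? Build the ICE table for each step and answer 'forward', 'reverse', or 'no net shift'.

Direction: reverse

Q₀ = 241.3 vs Keq = 61.19 ⇒ Q>K, reverse
Step 1:
                   M          X
  I           0.0343      8.275
  C          0.09931   -0.09931
  E           0.1336      8.176
  solve Keq expr → x = -0.09931; check Q = 61.19
Then remove 0.02071 M of M.
Step 2:
                   M          X
  I           0.1129      8.176
  C          0.02038   -0.02038
  E           0.1333      8.155
  solve Keq expr → x = -0.02038; check Q = 61.19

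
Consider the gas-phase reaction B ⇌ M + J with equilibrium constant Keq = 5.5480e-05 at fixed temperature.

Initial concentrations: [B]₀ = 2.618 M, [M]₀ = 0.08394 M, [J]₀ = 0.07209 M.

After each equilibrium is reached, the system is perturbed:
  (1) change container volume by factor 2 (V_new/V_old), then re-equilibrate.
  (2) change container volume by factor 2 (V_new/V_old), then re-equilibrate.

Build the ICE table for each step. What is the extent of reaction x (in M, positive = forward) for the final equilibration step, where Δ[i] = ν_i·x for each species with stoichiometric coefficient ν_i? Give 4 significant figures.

Q₀ = 0.002311 vs Keq = 5.5480e-05 ⇒ Q>K, reverse
Step 1:
                    B           M           J
  Initial       2.618     0.08394     0.07209
  Change      0.06445    -0.06445    -0.06445
  Equil         2.682     0.01949    0.007637
  solve Keq expr → x = -0.06445; check Q = 5.5480e-05
Then change container volume by factor 2 (V_new/V_old).
Step 2:
                    B           M           J
  Initial       1.341    0.009744    0.003819
  Change    -0.002333    0.002333    0.002333
  Equil         1.339     0.01208    0.006151
  solve Keq expr → x = 0.002333; check Q = 5.5480e-05
Then change container volume by factor 2 (V_new/V_old).
Step 3:
                    B           M           J
  Initial      0.6694    0.006038    0.003076
  Change    -0.001707    0.001707    0.001707
  Equil        0.6677    0.007745    0.004783
  solve Keq expr → x = 0.001707; check Q = 5.5480e-05

x = 0.001707 M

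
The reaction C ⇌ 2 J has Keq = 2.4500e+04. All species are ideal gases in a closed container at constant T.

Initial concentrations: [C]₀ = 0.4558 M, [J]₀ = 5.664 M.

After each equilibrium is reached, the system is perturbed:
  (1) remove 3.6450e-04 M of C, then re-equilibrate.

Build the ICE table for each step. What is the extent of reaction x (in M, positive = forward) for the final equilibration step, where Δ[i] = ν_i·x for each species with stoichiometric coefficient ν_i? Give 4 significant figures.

x = -3.6411e-04 M

Q₀ = 70.38 vs Keq = 2.4500e+04 ⇒ Q<K, forward
Step 1:
                    C           J
  init         0.4558       5.664
  Δ            -0.454      0.9081
  eq         0.001763       6.572
  solve Keq expr → x = 0.454; check Q = 2.4500e+04
Then remove 3.6450e-04 M of C.
Step 2:
                    C           J
  init       0.001398       6.572
  Δ        3.6411e-04 -7.2822e-04
  eq         0.001763       6.571
  solve Keq expr → x = -3.6411e-04; check Q = 2.4500e+04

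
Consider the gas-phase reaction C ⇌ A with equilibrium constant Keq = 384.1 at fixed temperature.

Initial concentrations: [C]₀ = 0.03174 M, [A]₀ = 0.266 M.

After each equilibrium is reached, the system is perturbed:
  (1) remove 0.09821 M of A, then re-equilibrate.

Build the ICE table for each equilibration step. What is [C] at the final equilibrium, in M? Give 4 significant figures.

Q₀ = 8.381 vs Keq = 384.1 ⇒ Q<K, forward
Step 1:
                   C          A
  Initial    0.03174      0.266
  Change    -0.03097    0.03097
  Equil   7.7315e-04      0.297
  solve Keq expr → x = 0.03097; check Q = 384.1
Then remove 0.09821 M of A.
Step 2:
                   C          A
  Initial 7.7315e-04     0.1988
  Change  -2.5502e-04 2.5502e-04
  Equil   5.1813e-04      0.199
  solve Keq expr → x = 2.5502e-04; check Q = 384.1

[C]_eq = 5.1813e-04 M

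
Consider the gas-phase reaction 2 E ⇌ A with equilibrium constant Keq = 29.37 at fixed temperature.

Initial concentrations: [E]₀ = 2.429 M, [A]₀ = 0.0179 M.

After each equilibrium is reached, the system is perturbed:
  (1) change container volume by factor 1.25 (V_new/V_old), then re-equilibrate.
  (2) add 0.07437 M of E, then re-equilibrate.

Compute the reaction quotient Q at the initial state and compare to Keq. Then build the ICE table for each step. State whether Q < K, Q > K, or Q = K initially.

Q₀ = 0.003034; Q < K (proceeds forward)

Q₀ = 0.003034 vs Keq = 29.37 ⇒ Q<K, forward
Step 1:
                  E         A
  Initial     2.429    0.0179
  Change     -2.232     1.116
  Equil      0.1965     1.134
  solve Keq expr → x = 1.116; check Q = 29.37
Then change container volume by factor 1.25 (V_new/V_old).
Step 2:
                  E         A
  Initial    0.1572    0.9073
  Change     0.0177 -0.008848
  Equil      0.1749    0.8985
  solve Keq expr → x = -0.008848; check Q = 29.37
Then add 0.07437 M of E.
Step 3:
                  E         A
  Initial    0.2493    0.8985
  Change   -0.07095   0.03548
  Equil      0.1783    0.9339
  solve Keq expr → x = 0.03548; check Q = 29.37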